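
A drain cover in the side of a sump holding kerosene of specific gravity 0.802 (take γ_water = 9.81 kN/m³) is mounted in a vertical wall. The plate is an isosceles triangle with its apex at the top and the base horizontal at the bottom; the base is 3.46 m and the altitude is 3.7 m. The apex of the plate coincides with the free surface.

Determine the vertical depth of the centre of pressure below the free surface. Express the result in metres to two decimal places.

h_p = 2.78 m

γ = 0.802 × 9.81 = 7.86762 kN/m³.
With the apex up, the centroid sits 2h/3 = 2 × 3.7/3 = 2.46667 m below the apex, so the centroid depth is h_c = 2.46667 m.
A = ½ × 3.46 × 3.7 = 6.401 m².
Resultant F = γ·h_c·A = 7.86762 × 2.46667 × 6.401 = 124.223 kN.
I_c = b·h³/36 = 3.46 × 3.7³/36 = 4.86832 m⁴.
Centre of pressure: y_p = y_c + I_c/(y_c·A) = 2.46667 + 4.86832/(2.46667 × 6.401) = 2.46667 + 0.308333 = 2.775 m along the plane.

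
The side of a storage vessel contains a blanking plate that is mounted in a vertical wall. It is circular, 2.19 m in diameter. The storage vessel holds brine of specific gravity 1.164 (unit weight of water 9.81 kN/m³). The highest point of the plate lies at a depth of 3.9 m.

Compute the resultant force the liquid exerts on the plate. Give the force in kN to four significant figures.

γ = 1.164 × 9.81 = 11.41884 kN/m³.
The centroid is at the centre, 1.095 m below the top of the plate, so the centroid depth is h_c = 3.9 + 1.095 = 4.995 m.
A = π(1.095)² = 3.76685 m².
Resultant F = γ·h_c·A = 11.41884 × 4.995 × 3.76685 = 214.85 kN.

F ≈ 214.9 kN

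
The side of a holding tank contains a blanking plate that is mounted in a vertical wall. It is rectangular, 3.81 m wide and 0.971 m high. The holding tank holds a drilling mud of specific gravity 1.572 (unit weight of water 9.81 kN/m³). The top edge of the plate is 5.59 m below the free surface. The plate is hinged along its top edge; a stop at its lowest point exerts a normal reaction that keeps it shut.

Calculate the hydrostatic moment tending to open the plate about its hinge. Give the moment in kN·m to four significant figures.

M ≈ 172.8 kN·m

γ = 1.572 × 9.81 = 15.42132 kN/m³.
The centroid lies 0.971/2 = 0.4855 m below the top edge, so the centroid depth is h_c = 5.59 + 0.4855 = 6.0755 m.
A = 3.81 × 0.971 = 3.69951 m².
Resultant F = γ·h_c·A = 15.42132 × 6.0755 × 3.69951 = 346.615 kN.
I_c = b·h³/12 = 3.81 × 0.971³/12 = 0.290671 m⁴.
Centre of pressure: y_p = y_c + I_c/(y_c·A) = 6.0755 + 0.290671/(6.0755 × 3.69951) = 6.0755 + 0.0129323 = 6.08843 m along the plane.
The resultant acts 0.4855 + 0.0129323 = 0.498432 m (along the plate) below the hinge at the top edge, so the moment about the hinge is M = F × 0.498432 = 346.615 × 0.498432 = 172.764 kN·m.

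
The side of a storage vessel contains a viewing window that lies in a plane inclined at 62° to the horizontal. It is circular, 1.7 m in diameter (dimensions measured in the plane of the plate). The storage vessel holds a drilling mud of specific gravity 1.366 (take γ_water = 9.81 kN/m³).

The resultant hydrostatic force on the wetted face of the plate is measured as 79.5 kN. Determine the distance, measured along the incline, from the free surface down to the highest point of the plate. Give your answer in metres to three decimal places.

y_top ≈ 2.110 m

γ = 1.366 × 9.81 = 13.40046 kN/m³.
A = π(0.85)² = 2.2698 m².
From F = γ·h_c·A, the centroid depth is h_c = 79.5/(13.40046 × 2.2698) = 2.61372 m.
Let θ = 62° be the plate's angle to the horizontal; measure y along the incline from where the plane meets the free surface. Vertical depth h = y·sinθ with sinθ = 0.882948.
Along the incline, y_c = h_c/sinθ = 2.61372/0.882948 = 2.96022 m.
The centroid is at the centre, 0.85 m below the top of the plate, so the highest point sits at y_top = 2.96022 − 0.85 = 2.11022 m along the incline.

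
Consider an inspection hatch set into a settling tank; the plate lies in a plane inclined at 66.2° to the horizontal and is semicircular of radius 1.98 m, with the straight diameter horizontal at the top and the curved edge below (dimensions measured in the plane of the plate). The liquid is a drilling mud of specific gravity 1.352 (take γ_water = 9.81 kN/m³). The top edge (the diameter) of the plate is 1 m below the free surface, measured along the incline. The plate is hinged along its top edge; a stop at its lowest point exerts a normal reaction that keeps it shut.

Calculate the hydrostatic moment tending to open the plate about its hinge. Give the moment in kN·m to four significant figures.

M ≈ 136.0 kN·m

γ = 1.352 × 9.81 = 13.26312 kN/m³.
Let θ = 66.2° be the plate's angle to the horizontal; measure y along the incline from where the plane meets the free surface. Vertical depth h = y·sinθ with sinθ = 0.914960.
The centroid of a semicircle lies 4r/(3π) = 0.840338 m from the diameter, here below the top edge, so y_c = 1 + 0.840338 = 1.84034 m and h_c = 1.84034 × 0.914960 = 1.68384 m.
A = πr²/2 = π × 1.98²/2 = 6.15815 m².
Resultant F = γ·h_c·A = 13.26312 × 1.68384 × 6.15815 = 137.53 kN.
I_c = (π/8 − 8/(9π))·r⁴ = 0.109757 × 1.98⁴ = 1.68691 m⁴.
Centre of pressure: y_p = y_c + I_c/(y_c·A) = 1.84034 + 1.68691/(1.84034 × 6.15815) = 1.84034 + 0.148848 = 1.98919 m along the plane.
The resultant acts 0.840338 + 0.148848 = 0.989186 m (along the plate) below the hinge at the top edge, so the moment about the hinge is M = F × 0.989186 = 137.53 × 0.989186 = 136.043 kN·m.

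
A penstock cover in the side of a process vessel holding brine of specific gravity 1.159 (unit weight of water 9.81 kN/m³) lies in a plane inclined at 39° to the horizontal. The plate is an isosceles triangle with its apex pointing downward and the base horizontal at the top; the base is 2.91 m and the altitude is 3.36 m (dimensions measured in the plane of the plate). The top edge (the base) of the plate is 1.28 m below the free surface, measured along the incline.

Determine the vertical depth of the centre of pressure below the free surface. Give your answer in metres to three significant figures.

γ = 1.159 × 9.81 = 11.36979 kN/m³.
Let θ = 39° be the plate's angle to the horizontal; measure y along the incline from where the plane meets the free surface. Vertical depth h = y·sinθ with sinθ = 0.629320.
With the apex down, the centroid sits h/3 = 3.36/3 = 1.12 m below the base (the top edge), so y_c = 1.28 + 1.12 = 2.4 m and h_c = 2.4 × 0.629320 = 1.51037 m.
A = ½ × 2.91 × 3.36 = 4.8888 m².
Resultant F = γ·h_c·A = 11.36979 × 1.51037 × 4.8888 = 83.9534 kN.
I_c = b·h³/36 = 2.91 × 3.36³/36 = 3.06626 m⁴.
Centre of pressure: y_p = y_c + I_c/(y_c·A) = 2.4 + 3.06626/(2.4 × 4.8888) = 2.4 + 0.261334 = 2.66133 m along the plane.
Vertically, h_p = y_p·sinθ = 2.66133 × 0.629320 = 1.67483 m.

h_p = 1.67 m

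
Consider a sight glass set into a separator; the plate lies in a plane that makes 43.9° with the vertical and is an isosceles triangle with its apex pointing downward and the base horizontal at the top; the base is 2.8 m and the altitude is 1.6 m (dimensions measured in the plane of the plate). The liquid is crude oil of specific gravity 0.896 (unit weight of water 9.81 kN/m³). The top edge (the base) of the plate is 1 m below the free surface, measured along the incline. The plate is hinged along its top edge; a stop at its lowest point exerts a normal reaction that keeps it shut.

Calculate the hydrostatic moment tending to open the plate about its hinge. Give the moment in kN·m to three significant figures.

γ = 0.896 × 9.81 = 8.78976 kN/m³.
The plate makes 43.9° with the vertical, i.e. θ = 90° − 43.9° = 46.1° to the horizontal. Measuring y along the incline from the free-surface line, vertical depth h = y·sinθ with sinθ = 0.720551.
With the apex down, the centroid sits h/3 = 1.6/3 = 0.533333 m below the base (the top edge), so y_c = 1 + 0.533333 = 1.53333 m and h_c = 1.53333 × 0.720551 = 1.10484 m.
A = ½ × 2.8 × 1.6 = 2.24 m².
Resultant F = γ·h_c·A = 8.78976 × 1.10484 × 2.24 = 21.7533 kN.
I_c = b·h³/36 = 2.8 × 1.6³/36 = 0.318578 m⁴.
Centre of pressure: y_p = y_c + I_c/(y_c·A) = 1.53333 + 0.318578/(1.53333 × 2.24) = 1.53333 + 0.0927539 = 1.62608 m along the plane.
The resultant acts 0.533333 + 0.0927539 = 0.626087 m (along the plate) below the hinge at the top edge, so the moment about the hinge is M = F × 0.626087 = 21.7533 × 0.626087 = 13.6195 kN·m.

M ≈ 13.6 kN·m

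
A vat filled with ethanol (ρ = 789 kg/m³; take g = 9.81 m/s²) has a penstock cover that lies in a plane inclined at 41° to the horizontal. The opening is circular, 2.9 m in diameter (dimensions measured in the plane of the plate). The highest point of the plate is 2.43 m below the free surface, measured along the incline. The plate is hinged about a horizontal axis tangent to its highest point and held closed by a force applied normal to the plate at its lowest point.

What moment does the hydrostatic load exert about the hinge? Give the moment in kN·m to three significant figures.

γ = ρg = 789 × 9.81 / 1000 = 7.74009 kN/m³.
Let θ = 41° be the plate's angle to the horizontal; measure y along the incline from where the plane meets the free surface. Vertical depth h = y·sinθ with sinθ = 0.656059.
The centroid is at the centre, 1.45 m below the top of the plate, so y_c = 2.43 + 1.45 = 3.88 m and h_c = 3.88 × 0.656059 = 2.54551 m.
A = π(1.45)² = 6.6052 m².
Resultant F = γ·h_c·A = 7.74009 × 2.54551 × 6.6052 = 130.139 kN.
I_c = πr⁴/4 = π × 1.45⁴/4 = 3.47186 m⁴.
Centre of pressure: y_p = y_c + I_c/(y_c·A) = 3.88 + 3.47186/(3.88 × 6.6052) = 3.88 + 0.13547 = 4.01547 m along the plane.
The resultant acts 1.45 + 0.13547 = 1.58547 m (along the plate) below the hinge at the top edge, so the moment about the hinge is M = F × 1.58547 = 130.139 × 1.58547 = 206.331 kN·m.

M ≈ 206 kN·m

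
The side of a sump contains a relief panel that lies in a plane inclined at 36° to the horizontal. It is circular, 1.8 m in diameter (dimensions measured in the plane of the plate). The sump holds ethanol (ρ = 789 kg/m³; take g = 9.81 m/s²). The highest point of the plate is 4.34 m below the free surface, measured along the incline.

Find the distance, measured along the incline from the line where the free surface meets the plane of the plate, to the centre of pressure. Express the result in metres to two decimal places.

y_p = 5.28 m

γ = ρg = 789 × 9.81 / 1000 = 7.74009 kN/m³.
Let θ = 36° be the plate's angle to the horizontal; measure y along the incline from where the plane meets the free surface. Vertical depth h = y·sinθ with sinθ = 0.587785.
The centroid is at the centre, 0.9 m below the top of the plate, so y_c = 4.34 + 0.9 = 5.24 m and h_c = 5.24 × 0.587785 = 3.07999 m.
A = π(0.9)² = 2.54469 m².
Resultant F = γ·h_c·A = 7.74009 × 3.07999 × 2.54469 = 60.6639 kN.
I_c = πr⁴/4 = π × 0.9⁴/4 = 0.5153 m⁴.
Centre of pressure: y_p = y_c + I_c/(y_c·A) = 5.24 + 0.5153/(5.24 × 2.54469) = 5.24 + 0.0386451 = 5.27865 m along the plane.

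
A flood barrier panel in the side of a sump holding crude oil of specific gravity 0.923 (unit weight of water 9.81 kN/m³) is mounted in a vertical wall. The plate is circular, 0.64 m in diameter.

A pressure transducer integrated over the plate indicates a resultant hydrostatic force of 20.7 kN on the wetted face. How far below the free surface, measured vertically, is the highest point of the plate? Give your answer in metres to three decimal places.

γ = 0.923 × 9.81 = 9.05463 kN/m³.
A = π(0.32)² = 0.321699 m².
From F = γ·h_c·A, the centroid depth is h_c = 20.7/(9.05463 × 0.321699) = 7.1064 m.
The centroid is at the centre, 0.32 m below the top of the plate, so the highest point sits at h_top = 7.1064 − 0.32 = 6.7864 m below the surface.

d_top ≈ 6.786 m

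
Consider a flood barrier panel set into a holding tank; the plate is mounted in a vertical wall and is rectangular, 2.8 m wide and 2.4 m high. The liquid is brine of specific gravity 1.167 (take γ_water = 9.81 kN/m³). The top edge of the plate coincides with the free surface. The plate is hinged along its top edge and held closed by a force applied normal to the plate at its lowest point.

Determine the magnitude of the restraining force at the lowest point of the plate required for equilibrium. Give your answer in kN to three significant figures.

γ = 1.167 × 9.81 = 11.44827 kN/m³.
The centroid lies 2.4/2 = 1.2 m below the top edge, so the centroid depth is h_c = 1.2 m.
A = 2.8 × 2.4 = 6.72 m².
Resultant F = γ·h_c·A = 11.44827 × 1.2 × 6.72 = 92.3188 kN.
I_c = b·h³/12 = 2.8 × 2.4³/12 = 3.2256 m⁴.
Centre of pressure: y_p = y_c + I_c/(y_c·A) = 1.2 + 3.2256/(1.2 × 6.72) = 1.2 + 0.4 = 1.6 m along the plane.
The resultant acts 1.2 + 0.4 = 1.6 m (along the plate) below the hinge at the top edge, so the moment about the hinge is M = F × 1.6 = 92.3188 × 1.6 = 147.71 kN·m.
A normal force at the bottom, 2.4 m from the hinge, must supply this moment: P = 147.71/2.4 = 61.5458 kN.

P ≈ 61.5 kN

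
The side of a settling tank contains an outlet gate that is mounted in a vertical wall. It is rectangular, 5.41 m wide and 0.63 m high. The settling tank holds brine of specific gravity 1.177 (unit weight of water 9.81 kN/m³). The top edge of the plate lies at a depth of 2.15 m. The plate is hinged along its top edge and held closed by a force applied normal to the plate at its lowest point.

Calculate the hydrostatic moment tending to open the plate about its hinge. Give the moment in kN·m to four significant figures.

M ≈ 31.86 kN·m

γ = 1.177 × 9.81 = 11.54637 kN/m³.
The centroid lies 0.63/2 = 0.315 m below the top edge, so the centroid depth is h_c = 2.15 + 0.315 = 2.465 m.
A = 5.41 × 0.63 = 3.4083 m².
Resultant F = γ·h_c·A = 11.54637 × 2.465 × 3.4083 = 97.0064 kN.
I_c = b·h³/12 = 5.41 × 0.63³/12 = 0.11273 m⁴.
Centre of pressure: y_p = y_c + I_c/(y_c·A) = 2.465 + 0.11273/(2.465 × 3.4083) = 2.465 + 0.0134179 = 2.47842 m along the plane.
The resultant acts 0.315 + 0.0134179 = 0.328418 m (along the plate) below the hinge at the top edge, so the moment about the hinge is M = F × 0.328418 = 97.0064 × 0.328418 = 31.8586 kN·m.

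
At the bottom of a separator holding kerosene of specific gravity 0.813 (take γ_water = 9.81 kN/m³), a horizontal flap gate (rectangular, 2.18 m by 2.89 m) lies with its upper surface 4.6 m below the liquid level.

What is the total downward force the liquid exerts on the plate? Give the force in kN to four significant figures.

γ = 0.813 × 9.81 = 7.97553 kN/m³.
The plate is horizontal, so pressure is uniform at p = γ·h = 7.97553 × 4.6 = 36.6874 kN/m².
A = 2.18 × 2.89 = 6.3002 m².
F = p·A = 36.6874 × 6.3002 = 231.138 kN.

F ≈ 231.1 kN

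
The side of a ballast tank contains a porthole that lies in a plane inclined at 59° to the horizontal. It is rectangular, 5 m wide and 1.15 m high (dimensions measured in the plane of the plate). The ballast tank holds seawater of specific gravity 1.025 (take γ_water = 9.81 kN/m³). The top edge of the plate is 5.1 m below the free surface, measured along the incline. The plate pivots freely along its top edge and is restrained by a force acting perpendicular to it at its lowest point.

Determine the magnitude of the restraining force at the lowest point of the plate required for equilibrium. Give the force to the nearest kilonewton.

γ = 1.025 × 9.81 = 10.05525 kN/m³.
Let θ = 59° be the plate's angle to the horizontal; measure y along the incline from where the plane meets the free surface. Vertical depth h = y·sinθ with sinθ = 0.857167.
The centroid lies 1.15/2 = 0.575 m below the top edge, so y_c = 5.1 + 0.575 = 5.675 m and h_c = 5.675 × 0.857167 = 4.86442 m.
A = 5 × 1.15 = 5.75 m².
Resultant F = γ·h_c·A = 10.05525 × 4.86442 × 5.75 = 281.25 kN.
I_c = b·h³/12 = 5 × 1.15³/12 = 0.633698 m⁴.
Centre of pressure: y_p = y_c + I_c/(y_c·A) = 5.675 + 0.633698/(5.675 × 5.75) = 5.675 + 0.01942 = 5.69442 m along the plane.
The resultant acts 0.575 + 0.01942 = 0.59442 m (along the plate) below the hinge at the top edge, so the moment about the hinge is M = F × 0.59442 = 281.25 × 0.59442 = 167.181 kN·m.
A normal force at the bottom, 1.15 m from the hinge, must supply this moment: P = 167.181/1.15 = 145.375 kN.

P ≈ 145 kN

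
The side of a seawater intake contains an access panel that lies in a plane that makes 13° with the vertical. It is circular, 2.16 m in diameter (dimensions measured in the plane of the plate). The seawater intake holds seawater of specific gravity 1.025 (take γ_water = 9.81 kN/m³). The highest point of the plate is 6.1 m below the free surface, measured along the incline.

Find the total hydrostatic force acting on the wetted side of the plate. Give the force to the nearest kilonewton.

γ = 1.025 × 9.81 = 10.05525 kN/m³.
The plate makes 13° with the vertical, i.e. θ = 90° − 13° = 77° to the horizontal. Measuring y along the incline from the free-surface line, vertical depth h = y·sinθ with sinθ = 0.974370.
The centroid is at the centre, 1.08 m below the top of the plate, so y_c = 6.1 + 1.08 = 7.18 m and h_c = 7.18 × 0.974370 = 6.99598 m.
A = π(1.08)² = 3.66435 m².
Resultant F = γ·h_c·A = 10.05525 × 6.99598 × 3.66435 = 257.774 kN.

F ≈ 258 kN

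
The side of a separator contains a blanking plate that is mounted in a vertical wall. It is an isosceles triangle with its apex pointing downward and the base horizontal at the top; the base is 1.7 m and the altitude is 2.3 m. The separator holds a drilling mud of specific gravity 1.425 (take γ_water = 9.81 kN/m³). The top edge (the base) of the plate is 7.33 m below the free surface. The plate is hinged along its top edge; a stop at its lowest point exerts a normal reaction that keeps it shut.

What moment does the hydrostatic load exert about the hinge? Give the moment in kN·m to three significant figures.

M ≈ 178 kN·m

γ = 1.425 × 9.81 = 13.97925 kN/m³.
With the apex down, the centroid sits h/3 = 2.3/3 = 0.766667 m below the base (the top edge), so the centroid depth is h_c = 7.33 + 0.766667 = 8.09667 m.
A = ½ × 1.7 × 2.3 = 1.955 m².
Resultant F = γ·h_c·A = 13.97925 × 8.09667 × 1.955 = 221.277 kN.
I_c = b·h³/36 = 1.7 × 2.3³/36 = 0.574553 m⁴.
Centre of pressure: y_p = y_c + I_c/(y_c·A) = 8.09667 + 0.574553/(8.09667 × 1.955) = 8.09667 + 0.0362975 = 8.13297 m along the plane.
The resultant acts 0.766667 + 0.0362975 = 0.802964 m (along the plate) below the hinge at the top edge, so the moment about the hinge is M = F × 0.802964 = 221.277 × 0.802964 = 177.677 kN·m.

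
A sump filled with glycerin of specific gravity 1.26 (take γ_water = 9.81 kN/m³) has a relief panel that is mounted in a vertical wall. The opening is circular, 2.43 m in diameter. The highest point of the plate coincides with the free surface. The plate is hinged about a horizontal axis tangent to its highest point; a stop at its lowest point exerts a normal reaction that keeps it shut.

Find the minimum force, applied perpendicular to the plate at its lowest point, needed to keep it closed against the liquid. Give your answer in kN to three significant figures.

γ = 1.26 × 9.81 = 12.3606 kN/m³.
The centroid is at the centre, 1.215 m below the top of the plate, so the centroid depth is h_c = 1.215 m.
A = π(1.215)² = 4.6377 m².
Resultant F = γ·h_c·A = 12.3606 × 1.215 × 4.6377 = 69.6496 kN.
I_c = πr⁴/4 = π × 1.215⁴/4 = 1.71157 m⁴.
Centre of pressure: y_p = y_c + I_c/(y_c·A) = 1.215 + 1.71157/(1.215 × 4.6377) = 1.215 + 0.30375 = 1.51875 m along the plane.
The resultant acts 1.215 + 0.30375 = 1.51875 m (along the plate) below the hinge at the top edge, so the moment about the hinge is M = F × 1.51875 = 69.6496 × 1.51875 = 105.78 kN·m.
A normal force at the bottom, 2.43 m from the hinge, must supply this moment: P = 105.78/2.43 = 43.5309 kN.

P ≈ 43.5 kN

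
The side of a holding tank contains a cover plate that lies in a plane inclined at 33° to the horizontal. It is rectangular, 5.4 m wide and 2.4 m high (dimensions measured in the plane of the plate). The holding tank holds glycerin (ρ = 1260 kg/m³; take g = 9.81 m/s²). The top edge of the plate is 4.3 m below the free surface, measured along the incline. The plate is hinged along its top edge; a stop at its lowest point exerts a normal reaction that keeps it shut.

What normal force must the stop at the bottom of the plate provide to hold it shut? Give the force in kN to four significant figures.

γ = ρg = 1260 × 9.81 / 1000 = 12.3606 kN/m³.
Let θ = 33° be the plate's angle to the horizontal; measure y along the incline from where the plane meets the free surface. Vertical depth h = y·sinθ with sinθ = 0.544639.
The centroid lies 2.4/2 = 1.2 m below the top edge, so y_c = 4.3 + 1.2 = 5.5 m and h_c = 5.5 × 0.544639 = 2.99551 m.
A = 5.4 × 2.4 = 12.96 m².
Resultant F = γ·h_c·A = 12.3606 × 2.99551 × 12.96 = 479.861 kN.
I_c = b·h³/12 = 5.4 × 2.4³/12 = 6.2208 m⁴.
Centre of pressure: y_p = y_c + I_c/(y_c·A) = 5.5 + 6.2208/(5.5 × 12.96) = 5.5 + 0.0872727 = 5.58727 m along the plane.
The resultant acts 1.2 + 0.0872727 = 1.28727 m (along the plate) below the hinge at the top edge, so the moment about the hinge is M = F × 1.28727 = 479.861 × 1.28727 = 617.711 kN·m.
A normal force at the bottom, 2.4 m from the hinge, must supply this moment: P = 617.711/2.4 = 257.38 kN.

P ≈ 257.4 kN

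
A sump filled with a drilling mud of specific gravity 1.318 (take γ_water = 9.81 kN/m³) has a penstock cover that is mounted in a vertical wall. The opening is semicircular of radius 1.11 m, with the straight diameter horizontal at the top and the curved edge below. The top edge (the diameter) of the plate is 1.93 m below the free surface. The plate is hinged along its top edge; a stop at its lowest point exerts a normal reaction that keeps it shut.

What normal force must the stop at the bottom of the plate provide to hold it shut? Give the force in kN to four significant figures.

P ≈ 27.44 kN

γ = 1.318 × 9.81 = 12.92958 kN/m³.
The centroid of a semicircle lies 4r/(3π) = 0.471099 m from the diameter, here below the top edge, so the centroid depth is h_c = 1.93 + 0.471099 = 2.4011 m.
A = πr²/2 = π × 1.11²/2 = 1.93538 m².
Resultant F = γ·h_c·A = 12.92958 × 2.4011 × 1.93538 = 60.0843 kN.
I_c = (π/8 − 8/(9π))·r⁴ = 0.109757 × 1.11⁴ = 0.166619 m⁴.
Centre of pressure: y_p = y_c + I_c/(y_c·A) = 2.4011 + 0.166619/(2.4011 × 1.93538) = 2.4011 + 0.0358549 = 2.43695 m along the plane.
The resultant acts 0.471099 + 0.0358549 = 0.506954 m (along the plate) below the hinge at the top edge, so the moment about the hinge is M = F × 0.506954 = 60.0843 × 0.506954 = 30.46 kN·m.
A normal force at the bottom, 1.11 m from the hinge, must supply this moment: P = 30.46/1.11 = 27.4414 kN.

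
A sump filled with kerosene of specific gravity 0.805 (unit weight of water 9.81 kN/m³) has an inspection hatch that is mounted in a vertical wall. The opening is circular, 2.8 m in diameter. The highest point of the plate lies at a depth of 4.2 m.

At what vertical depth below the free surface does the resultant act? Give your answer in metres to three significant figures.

h_p = 5.69 m

γ = 0.805 × 9.81 = 7.89705 kN/m³.
The centroid is at the centre, 1.4 m below the top of the plate, so the centroid depth is h_c = 4.2 + 1.4 = 5.6 m.
A = π(1.4)² = 6.15752 m².
Resultant F = γ·h_c·A = 7.89705 × 5.6 × 6.15752 = 272.307 kN.
I_c = πr⁴/4 = π × 1.4⁴/4 = 3.01719 m⁴.
Centre of pressure: y_p = y_c + I_c/(y_c·A) = 5.6 + 3.01719/(5.6 × 6.15752) = 5.6 + 0.0875002 = 5.6875 m along the plane.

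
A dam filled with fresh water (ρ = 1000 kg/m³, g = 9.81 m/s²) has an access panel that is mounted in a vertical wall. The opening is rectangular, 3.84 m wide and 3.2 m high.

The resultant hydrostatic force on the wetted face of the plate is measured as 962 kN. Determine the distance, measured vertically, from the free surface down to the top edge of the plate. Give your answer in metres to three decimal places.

γ = ρg = 1000 × 9.81 = 9810 N/m³ = 9.81 kN/m³.
A = 3.84 × 3.2 = 12.288 m².
From F = γ·h_c·A, the centroid depth is h_c = 962/(9.81 × 12.288) = 7.9804 m.
The centroid lies 3.2/2 = 1.6 m below the top edge, so the top edge sits at h_top = 7.9804 − 1.6 = 6.3804 m below the surface.

d_top ≈ 6.380 m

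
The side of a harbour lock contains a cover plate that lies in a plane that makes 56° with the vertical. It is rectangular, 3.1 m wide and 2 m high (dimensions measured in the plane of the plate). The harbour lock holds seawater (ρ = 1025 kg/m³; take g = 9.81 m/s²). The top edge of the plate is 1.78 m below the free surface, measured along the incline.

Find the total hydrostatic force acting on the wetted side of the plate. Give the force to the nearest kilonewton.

F ≈ 97 kN

γ = ρg = 1025 × 9.81 / 1000 = 10.05525 kN/m³.
The plate makes 56° with the vertical, i.e. θ = 90° − 56° = 34° to the horizontal. Measuring y along the incline from the free-surface line, vertical depth h = y·sinθ with sinθ = 0.559193.
The centroid lies 2/2 = 1 m below the top edge, so y_c = 1.78 + 1 = 2.78 m and h_c = 2.78 × 0.559193 = 1.55456 m.
A = 3.1 × 2 = 6.2 m².
Resultant F = γ·h_c·A = 10.05525 × 1.55456 × 6.2 = 96.9152 kN.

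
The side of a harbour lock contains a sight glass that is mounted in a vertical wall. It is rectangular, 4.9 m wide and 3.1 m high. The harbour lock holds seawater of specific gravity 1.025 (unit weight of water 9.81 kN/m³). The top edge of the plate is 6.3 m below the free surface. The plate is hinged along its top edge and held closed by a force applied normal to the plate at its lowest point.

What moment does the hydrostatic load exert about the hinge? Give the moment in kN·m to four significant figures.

M ≈ 1981 kN·m

γ = 1.025 × 9.81 = 10.05525 kN/m³.
The centroid lies 3.1/2 = 1.55 m below the top edge, so the centroid depth is h_c = 6.3 + 1.55 = 7.85 m.
A = 4.9 × 3.1 = 15.19 m².
Resultant F = γ·h_c·A = 10.05525 × 7.85 × 15.19 = 1199 kN.
I_c = b·h³/12 = 4.9 × 3.1³/12 = 12.1647 m⁴.
Centre of pressure: y_p = y_c + I_c/(y_c·A) = 7.85 + 12.1647/(7.85 × 15.19) = 7.85 + 0.102017 = 7.95202 m along the plane.
The resultant acts 1.55 + 0.102017 = 1.65202 m (along the plate) below the hinge at the top edge, so the moment about the hinge is M = F × 1.65202 = 1199 × 1.65202 = 1980.77 kN·m.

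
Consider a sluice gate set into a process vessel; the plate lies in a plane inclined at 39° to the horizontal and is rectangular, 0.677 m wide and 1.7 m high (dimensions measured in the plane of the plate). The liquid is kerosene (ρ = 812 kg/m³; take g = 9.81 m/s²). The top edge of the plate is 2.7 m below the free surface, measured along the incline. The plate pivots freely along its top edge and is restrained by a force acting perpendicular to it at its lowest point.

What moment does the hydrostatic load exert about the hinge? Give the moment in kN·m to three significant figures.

M ≈ 18.8 kN·m

γ = ρg = 812 × 9.81 / 1000 = 7.96572 kN/m³.
Let θ = 39° be the plate's angle to the horizontal; measure y along the incline from where the plane meets the free surface. Vertical depth h = y·sinθ with sinθ = 0.629320.
The centroid lies 1.7/2 = 0.85 m below the top edge, so y_c = 2.7 + 0.85 = 3.55 m and h_c = 3.55 × 0.629320 = 2.23409 m.
A = 0.677 × 1.7 = 1.1509 m².
Resultant F = γ·h_c·A = 7.96572 × 2.23409 × 1.1509 = 20.4816 kN.
I_c = b·h³/12 = 0.677 × 1.7³/12 = 0.277175 m⁴.
Centre of pressure: y_p = y_c + I_c/(y_c·A) = 3.55 + 0.277175/(3.55 × 1.1509) = 3.55 + 0.0678404 = 3.61784 m along the plane.
The resultant acts 0.85 + 0.0678404 = 0.91784 m (along the plate) below the hinge at the top edge, so the moment about the hinge is M = F × 0.91784 = 20.4816 × 0.91784 = 18.7988 kN·m.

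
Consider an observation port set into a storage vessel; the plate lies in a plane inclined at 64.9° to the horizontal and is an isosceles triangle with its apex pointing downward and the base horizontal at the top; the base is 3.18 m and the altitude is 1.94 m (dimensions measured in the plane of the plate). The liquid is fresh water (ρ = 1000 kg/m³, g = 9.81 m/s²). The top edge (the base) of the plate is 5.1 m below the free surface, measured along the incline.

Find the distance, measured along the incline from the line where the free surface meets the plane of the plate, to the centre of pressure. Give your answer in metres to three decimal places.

γ = ρg = 1000 × 9.81 = 9810 N/m³ = 9.81 kN/m³.
Let θ = 64.9° be the plate's angle to the horizontal; measure y along the incline from where the plane meets the free surface. Vertical depth h = y·sinθ with sinθ = 0.905569.
With the apex down, the centroid sits h/3 = 1.94/3 = 0.646667 m below the base (the top edge), so y_c = 5.1 + 0.646667 = 5.74667 m and h_c = 5.74667 × 0.905569 = 5.20401 m.
A = ½ × 3.18 × 1.94 = 3.0846 m².
Resultant F = γ·h_c·A = 9.81 × 5.20401 × 3.0846 = 157.473 kN.
I_c = b·h³/36 = 3.18 × 1.94³/36 = 0.644956 m⁴.
Centre of pressure: y_p = y_c + I_c/(y_c·A) = 5.74667 + 0.644956/(5.74667 × 3.0846) = 5.74667 + 0.0363844 = 5.78305 m along the plane.

y_p = 5.783 m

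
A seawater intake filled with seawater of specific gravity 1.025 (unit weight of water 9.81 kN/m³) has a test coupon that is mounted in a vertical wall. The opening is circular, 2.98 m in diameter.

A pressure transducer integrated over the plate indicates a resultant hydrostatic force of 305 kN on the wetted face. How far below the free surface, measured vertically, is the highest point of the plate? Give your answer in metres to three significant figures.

γ = 1.025 × 9.81 = 10.05525 kN/m³.
A = π(1.49)² = 6.97465 m².
From F = γ·h_c·A, the centroid depth is h_c = 305/(10.05525 × 6.97465) = 4.34895 m.
The centroid is at the centre, 1.49 m below the top of the plate, so the highest point sits at h_top = 4.34895 − 1.49 = 2.85895 m below the surface.

d_top ≈ 2.86 m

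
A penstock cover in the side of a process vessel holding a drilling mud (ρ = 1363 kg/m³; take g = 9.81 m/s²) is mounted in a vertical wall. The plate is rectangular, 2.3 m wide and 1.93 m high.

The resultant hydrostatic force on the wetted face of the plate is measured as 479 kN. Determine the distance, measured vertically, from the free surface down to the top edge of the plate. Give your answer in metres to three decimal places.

d_top ≈ 7.105 m

γ = ρg = 1363 × 9.81 / 1000 = 13.37103 kN/m³.
A = 2.3 × 1.93 = 4.439 m².
From F = γ·h_c·A, the centroid depth is h_c = 479/(13.37103 × 4.439) = 8.07022 m.
The centroid lies 1.93/2 = 0.965 m below the top edge, so the top edge sits at h_top = 8.07022 − 0.965 = 7.10522 m below the surface.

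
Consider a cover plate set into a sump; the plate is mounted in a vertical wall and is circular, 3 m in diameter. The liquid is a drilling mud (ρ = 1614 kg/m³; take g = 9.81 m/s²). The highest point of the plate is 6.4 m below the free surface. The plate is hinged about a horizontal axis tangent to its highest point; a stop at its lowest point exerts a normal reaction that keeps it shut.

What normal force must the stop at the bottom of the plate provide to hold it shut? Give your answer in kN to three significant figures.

γ = ρg = 1614 × 9.81 / 1000 = 15.83334 kN/m³.
The centroid is at the centre, 1.5 m below the top of the plate, so the centroid depth is h_c = 6.4 + 1.5 = 7.9 m.
A = π(1.5)² = 7.06858 m².
Resultant F = γ·h_c·A = 15.83334 × 7.9 × 7.06858 = 884.162 kN.
I_c = πr⁴/4 = π × 1.5⁴/4 = 3.97608 m⁴.
Centre of pressure: y_p = y_c + I_c/(y_c·A) = 7.9 + 3.97608/(7.9 × 7.06858) = 7.9 + 0.0712026 = 7.9712 m along the plane.
The resultant acts 1.5 + 0.0712026 = 1.5712 m (along the plate) below the hinge at the top edge, so the moment about the hinge is M = F × 1.5712 = 884.162 × 1.5712 = 1389.2 kN·m.
A normal force at the bottom, 3 m from the hinge, must supply this moment: P = 1389.2/3 = 463.067 kN.

P ≈ 463 kN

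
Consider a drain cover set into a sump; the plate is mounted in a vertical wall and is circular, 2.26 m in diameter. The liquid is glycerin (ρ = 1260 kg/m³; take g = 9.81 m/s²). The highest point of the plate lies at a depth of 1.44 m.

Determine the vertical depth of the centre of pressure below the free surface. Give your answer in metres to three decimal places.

h_p = 2.694 m

γ = ρg = 1260 × 9.81 / 1000 = 12.3606 kN/m³.
The centroid is at the centre, 1.13 m below the top of the plate, so the centroid depth is h_c = 1.44 + 1.13 = 2.57 m.
A = π(1.13)² = 4.0115 m².
Resultant F = γ·h_c·A = 12.3606 × 2.57 × 4.0115 = 127.432 kN.
I_c = πr⁴/4 = π × 1.13⁴/4 = 1.28057 m⁴.
Centre of pressure: y_p = y_c + I_c/(y_c·A) = 2.57 + 1.28057/(2.57 × 4.0115) = 2.57 + 0.124212 = 2.69421 m along the plane.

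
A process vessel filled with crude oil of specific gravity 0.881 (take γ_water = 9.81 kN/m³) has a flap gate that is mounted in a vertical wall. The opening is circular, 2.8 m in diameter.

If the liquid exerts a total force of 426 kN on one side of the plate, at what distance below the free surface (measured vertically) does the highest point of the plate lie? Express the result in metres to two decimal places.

d_top ≈ 6.60 m

γ = 0.881 × 9.81 = 8.64261 kN/m³.
A = π(1.4)² = 6.15752 m².
From F = γ·h_c·A, the centroid depth is h_c = 426/(8.64261 × 6.15752) = 8.00495 m.
The centroid is at the centre, 1.4 m below the top of the plate, so the highest point sits at h_top = 8.00495 − 1.4 = 6.60495 m below the surface.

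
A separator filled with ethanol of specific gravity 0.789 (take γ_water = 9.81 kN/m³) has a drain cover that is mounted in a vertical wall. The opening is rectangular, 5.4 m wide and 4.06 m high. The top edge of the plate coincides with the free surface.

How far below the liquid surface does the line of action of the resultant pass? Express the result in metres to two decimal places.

h_p = 2.71 m

γ = 0.789 × 9.81 = 7.74009 kN/m³.
The centroid lies 4.06/2 = 2.03 m below the top edge, so the centroid depth is h_c = 2.03 m.
A = 5.4 × 4.06 = 21.924 m².
Resultant F = γ·h_c·A = 7.74009 × 2.03 × 21.924 = 344.478 kN.
I_c = b·h³/12 = 5.4 × 4.06³/12 = 30.1155 m⁴.
Centre of pressure: y_p = y_c + I_c/(y_c·A) = 2.03 + 30.1155/(2.03 × 21.924) = 2.03 + 0.676666 = 2.70667 m along the plane.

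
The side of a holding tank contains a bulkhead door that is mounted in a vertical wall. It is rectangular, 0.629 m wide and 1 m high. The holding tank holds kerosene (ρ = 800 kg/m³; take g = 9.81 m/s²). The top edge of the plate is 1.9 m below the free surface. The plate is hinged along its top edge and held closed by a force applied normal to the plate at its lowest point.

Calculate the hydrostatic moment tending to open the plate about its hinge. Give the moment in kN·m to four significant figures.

γ = ρg = 800 × 9.81 / 1000 = 7.848 kN/m³.
The centroid lies 1/2 = 0.5 m below the top edge, so the centroid depth is h_c = 1.9 + 0.5 = 2.4 m.
A = 0.629 × 1 = 0.629 m².
Resultant F = γ·h_c·A = 7.848 × 2.4 × 0.629 = 11.8473 kN.
I_c = b·h³/12 = 0.629 × 1³/12 = 0.0524167 m⁴.
Centre of pressure: y_p = y_c + I_c/(y_c·A) = 2.4 + 0.0524167/(2.4 × 0.629) = 2.4 + 0.0347222 = 2.43472 m along the plane.
The resultant acts 0.5 + 0.0347222 = 0.534722 m (along the plate) below the hinge at the top edge, so the moment about the hinge is M = F × 0.534722 = 11.8473 × 0.534722 = 6.33501 kN·m.

M ≈ 6.335 kN·m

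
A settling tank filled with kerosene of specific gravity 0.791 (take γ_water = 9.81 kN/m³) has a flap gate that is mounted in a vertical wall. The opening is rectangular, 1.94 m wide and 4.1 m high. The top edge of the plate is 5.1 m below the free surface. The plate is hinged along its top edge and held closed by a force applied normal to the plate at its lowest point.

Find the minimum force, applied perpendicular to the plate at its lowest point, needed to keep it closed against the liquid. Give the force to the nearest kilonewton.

γ = 0.791 × 9.81 = 7.75971 kN/m³.
The centroid lies 4.1/2 = 2.05 m below the top edge, so the centroid depth is h_c = 5.1 + 2.05 = 7.15 m.
A = 1.94 × 4.1 = 7.954 m².
Resultant F = γ·h_c·A = 7.75971 × 7.15 × 7.954 = 441.303 kN.
I_c = b·h³/12 = 1.94 × 4.1³/12 = 11.1422 m⁴.
Centre of pressure: y_p = y_c + I_c/(y_c·A) = 7.15 + 11.1422/(7.15 × 7.954) = 7.15 + 0.19592 = 7.34592 m along the plane.
The resultant acts 2.05 + 0.19592 = 2.24592 m (along the plate) below the hinge at the top edge, so the moment about the hinge is M = F × 2.24592 = 441.303 × 2.24592 = 991.131 kN·m.
A normal force at the bottom, 4.1 m from the hinge, must supply this moment: P = 991.131/4.1 = 241.739 kN.

P ≈ 242 kN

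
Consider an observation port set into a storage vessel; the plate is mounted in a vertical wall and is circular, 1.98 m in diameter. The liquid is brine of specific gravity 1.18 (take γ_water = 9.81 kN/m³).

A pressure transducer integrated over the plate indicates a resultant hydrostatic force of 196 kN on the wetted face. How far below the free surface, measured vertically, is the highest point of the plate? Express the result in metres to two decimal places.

d_top ≈ 4.51 m

γ = 1.18 × 9.81 = 11.5758 kN/m³.
A = π(0.99)² = 3.07907 m².
From F = γ·h_c·A, the centroid depth is h_c = 196/(11.5758 × 3.07907) = 5.49902 m.
The centroid is at the centre, 0.99 m below the top of the plate, so the highest point sits at h_top = 5.49902 − 0.99 = 4.50902 m below the surface.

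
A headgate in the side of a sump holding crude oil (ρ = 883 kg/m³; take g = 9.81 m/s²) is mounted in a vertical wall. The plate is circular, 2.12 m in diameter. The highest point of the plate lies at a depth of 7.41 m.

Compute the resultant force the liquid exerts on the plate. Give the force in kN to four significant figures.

γ = ρg = 883 × 9.81 / 1000 = 8.66223 kN/m³.
The centroid is at the centre, 1.06 m below the top of the plate, so the centroid depth is h_c = 7.41 + 1.06 = 8.47 m.
A = π(1.06)² = 3.52989 m².
Resultant F = γ·h_c·A = 8.66223 × 8.47 × 3.52989 = 258.985 kN.

F ≈ 259.0 kN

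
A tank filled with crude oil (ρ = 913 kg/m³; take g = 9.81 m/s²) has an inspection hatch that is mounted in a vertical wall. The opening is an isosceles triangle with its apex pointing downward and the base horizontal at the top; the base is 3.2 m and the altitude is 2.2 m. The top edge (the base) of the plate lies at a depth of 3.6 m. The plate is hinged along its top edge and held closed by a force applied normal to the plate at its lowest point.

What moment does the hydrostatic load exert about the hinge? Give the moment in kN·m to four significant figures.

γ = ρg = 913 × 9.81 / 1000 = 8.95653 kN/m³.
With the apex down, the centroid sits h/3 = 2.2/3 = 0.733333 m below the base (the top edge), so the centroid depth is h_c = 3.6 + 0.733333 = 4.33333 m.
A = ½ × 3.2 × 2.2 = 3.52 m².
Resultant F = γ·h_c·A = 8.95653 × 4.33333 × 3.52 = 136.617 kN.
I_c = b·h³/36 = 3.2 × 2.2³/36 = 0.946489 m⁴.
Centre of pressure: y_p = y_c + I_c/(y_c·A) = 4.33333 + 0.946489/(4.33333 × 3.52) = 4.33333 + 0.0620513 = 4.39538 m along the plane.
The resultant acts 0.733333 + 0.0620513 = 0.795384 m (along the plate) below the hinge at the top edge, so the moment about the hinge is M = F × 0.795384 = 136.617 × 0.795384 = 108.663 kN·m.

M ≈ 108.7 kN·m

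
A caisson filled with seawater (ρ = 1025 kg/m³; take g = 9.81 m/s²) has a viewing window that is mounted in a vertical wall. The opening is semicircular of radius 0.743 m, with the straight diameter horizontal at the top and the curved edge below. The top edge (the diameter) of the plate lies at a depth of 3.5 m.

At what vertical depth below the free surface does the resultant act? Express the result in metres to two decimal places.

h_p = 3.83 m

γ = ρg = 1025 × 9.81 / 1000 = 10.05525 kN/m³.
The centroid of a semicircle lies 4r/(3π) = 0.315339 m from the diameter, here below the top edge, so the centroid depth is h_c = 3.5 + 0.315339 = 3.81534 m.
A = πr²/2 = π × 0.743²/2 = 0.867157 m².
Resultant F = γ·h_c·A = 10.05525 × 3.81534 × 0.867157 = 33.2678 kN.
I_c = (π/8 − 8/(9π))·r⁴ = 0.109757 × 0.743⁴ = 0.0334493 m⁴.
Centre of pressure: y_p = y_c + I_c/(y_c·A) = 3.81534 + 0.0334493/(3.81534 × 0.867157) = 3.81534 + 0.0101101 = 3.82545 m along the plane.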